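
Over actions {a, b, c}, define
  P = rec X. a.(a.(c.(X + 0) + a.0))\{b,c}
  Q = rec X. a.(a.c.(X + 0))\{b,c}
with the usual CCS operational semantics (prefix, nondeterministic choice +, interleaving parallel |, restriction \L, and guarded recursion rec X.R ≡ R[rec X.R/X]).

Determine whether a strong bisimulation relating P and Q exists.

Reachable graph of P (4 states):
  u0 = rec X. a.(a.(c.(X + 0) + a.0))\{b,c} :: --a--▸ u1
  u1 = (a.(c.((rec X. a.(a.(c.(X + 0) + a.0))\{b,c}) + 0) + a.0))\{b,c} :: --a--▸ u2
  u2 = (c.((rec X. a.(a.(c.(X + 0) + a.0))\{b,c}) + 0) + a.0)\{b,c} :: --a--▸ u3
  u3 = 0\{b,c} :: deadlocked
Reachable graph of Q (3 states):
  v0 = rec X. a.(a.c.(X + 0))\{b,c} :: --a--▸ v1
  v1 = (a.c.((rec X. a.(a.c.(X + 0))\{b,c}) + 0))\{b,c} :: --a--▸ v2
  v2 = (c.((rec X. a.(a.c.(X + 0))\{b,c}) + 0))\{b,c} :: deadlocked
Bisimilarity quotient blocks:
  B0 = {u0}
  B1 = {u1, v0}
  B2 = {u2, v1}
  B3 = {u3, v2}
u0 ∈ B0, v0 ∈ B1 → different blocks

not bisimilar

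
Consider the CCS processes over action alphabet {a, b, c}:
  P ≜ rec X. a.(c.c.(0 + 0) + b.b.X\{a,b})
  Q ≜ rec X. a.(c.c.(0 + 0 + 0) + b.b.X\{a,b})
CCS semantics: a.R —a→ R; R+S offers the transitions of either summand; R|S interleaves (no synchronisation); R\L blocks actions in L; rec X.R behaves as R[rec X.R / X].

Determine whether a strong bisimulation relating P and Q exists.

bisimilar

LTS(P): 6 reachable states
  u0 = rec X. a.(c.c.(0 + 0) + b.b.X\{a,b}) → ··a··> u1
  u1 = c.c.(0 + 0) + b.b.(rec X. a.(c.c.(0 + 0) + b.b.X\{a,b}))\{a,b} → ··b··> u2, ··c··> u3
  u2 = b.(rec X. a.(c.c.(0 + 0) + b.b.X\{a,b}))\{a,b} → ··b··> u4
  u3 = c.(0 + 0) → ··c··> u5
  u4 = (rec X. a.(c.c.(0 + 0) + b.b.X\{a,b}))\{a,b} → (no moves)
  u5 = 0 + 0 → (no moves)
LTS(Q): 6 reachable states
  v0 = rec X. a.(c.c.(0 + 0 + 0) + b.b.X\{a,b}) → ··a··> v1
  v1 = c.c.(0 + 0 + 0) + b.b.(rec X. a.(c.c.(0 + 0 + 0) + b.b.X\{a,b}))\{a,b} → ··b··> v2, ··c··> v3
  v2 = b.(rec X. a.(c.c.(0 + 0 + 0) + b.b.X\{a,b}))\{a,b} → ··b··> v4
  v3 = c.(0 + 0 + 0) → ··c··> v5
  v4 = (rec X. a.(c.c.(0 + 0 + 0) + b.b.X\{a,b}))\{a,b} → (no moves)
  v5 = 0 + 0 + 0 → (no moves)
Bisimilarity quotient blocks:
  B0 = {u0, v0}
  B1 = {u1, v1}
  B2 = {u2, v2}
  B3 = {u4, u5, v4, v5}
  B4 = {u3, v3}
u0 ∈ B0, v0 ∈ B0 → same block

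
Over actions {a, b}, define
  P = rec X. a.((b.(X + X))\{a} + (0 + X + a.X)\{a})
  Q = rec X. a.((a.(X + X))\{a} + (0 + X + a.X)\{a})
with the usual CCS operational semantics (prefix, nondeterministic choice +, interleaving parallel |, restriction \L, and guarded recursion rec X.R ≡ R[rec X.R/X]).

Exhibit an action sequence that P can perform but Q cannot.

ab

P's transition system — 3 states:
  m0 = rec X. a.((b.(X + X))\{a} + (0 + X + a.X)\{a}) → -a-> m1
  m1 = (b.((rec X. a.((b.(X + X))\{a} + (0 + X + a.X)\{a})) + (rec X. a.((b.(X + X))\{a} + (0 + X + a.X)\{a}))))\{a} + (0 + (rec X. a.((b.(X + X))\{a} + (0 + X + a.X)\{a})) + a.(rec X. a.((b.(X + X))\{a} + (0 + X + a.X)\{a})))\{a} → -b-> m2
  m2 = ((rec X. a.((b.(X + X))\{a} + (0 + X + a.X)\{a})) + (rec X. a.((b.(X + X))\{a} + (0 + X + a.X)\{a})))\{a} → ∅
Q's transition system — 2 states:
  n0 = rec X. a.((a.(X + X))\{a} + (0 + X + a.X)\{a}) → -a-> n1
  n1 = (a.((rec X. a.((a.(X + X))\{a} + (0 + X + a.X)\{a})) + (rec X. a.((a.(X + X))\{a} + (0 + X + a.X)\{a}))))\{a} + (0 + (rec X. a.((a.(X + X))\{a} + (0 + X + a.X)\{a})) + a.(rec X. a.((a.(X + X))\{a} + (0 + X + a.X)\{a})))\{a} → ∅
Run σ = ⟨ab⟩ on P: start {m0}
  [1] a ⇒ {m1}
  [2] b ⇒ {m2}
  ✓ P
Run σ = ⟨ab⟩ on Q: start {n0}
  [1] a ⇒ {n1}
  [2] b ⇒ ∅  — Q cannot continue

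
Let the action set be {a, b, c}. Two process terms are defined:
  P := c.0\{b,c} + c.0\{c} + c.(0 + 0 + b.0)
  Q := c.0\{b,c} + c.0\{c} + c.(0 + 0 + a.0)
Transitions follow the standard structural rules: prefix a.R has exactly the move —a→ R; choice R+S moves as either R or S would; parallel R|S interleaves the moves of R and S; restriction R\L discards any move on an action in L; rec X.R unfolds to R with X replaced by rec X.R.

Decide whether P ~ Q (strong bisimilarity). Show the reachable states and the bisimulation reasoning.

Reachable graph of P (5 states):
  p0 = c.0\{b,c} + c.0\{c} + c.(0 + 0 + b.0) has moves =c=> p1, =c=> p2, =c=> p3
  p1 = 0 + 0 + b.0 has moves =b=> p4
  p2 = 0\{b,c} has moves ∅
  p3 = 0\{c} has moves ∅
  p4 = 0 has moves ∅
Reachable graph of Q (5 states):
  q0 = c.0\{b,c} + c.0\{c} + c.(0 + 0 + a.0) has moves =c=> q1, =c=> q2, =c=> q3
  q1 = 0 + 0 + a.0 has moves =a=> q4
  q2 = 0\{b,c} has moves ∅
  q3 = 0\{c} has moves ∅
  q4 = 0 has moves ∅
Coarsest stable partition (strong bisimilarity classes):
  B0 = {p0}
  B1 = {p1}
  B2 = {p2, p3, p4, q2, q3, q4}
  B3 = {q0}
  B4 = {q1}
p0 ∈ B0, q0 ∈ B3 → different blocks

P ≁ Q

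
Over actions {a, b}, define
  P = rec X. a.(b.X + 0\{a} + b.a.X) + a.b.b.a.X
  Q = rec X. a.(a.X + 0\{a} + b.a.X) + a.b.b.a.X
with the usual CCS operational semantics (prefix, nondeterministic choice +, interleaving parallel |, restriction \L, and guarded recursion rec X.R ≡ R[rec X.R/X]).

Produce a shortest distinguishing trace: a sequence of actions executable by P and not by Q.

abab

Reachable graph of P (5 states):
  s0 = rec X. a.(b.X + 0\{a} + b.a.X) + a.b.b.a.X has moves --a--▸ s1, --a--▸ s2
  s1 = b.(rec X. a.(b.X + 0\{a} + b.a.X) + a.b.b.a.X) + 0\{a} + b.a.(rec X. a.(b.X + 0\{a} + b.a.X) + a.b.b.a.X) has moves --b--▸ s0, --b--▸ s3
  s2 = b.b.a.(rec X. a.(b.X + 0\{a} + b.a.X) + a.b.b.a.X) has moves --b--▸ s4
  s3 = a.(rec X. a.(b.X + 0\{a} + b.a.X) + a.b.b.a.X) has moves --a--▸ s0
  s4 = b.a.(rec X. a.(b.X + 0\{a} + b.a.X) + a.b.b.a.X) has moves --b--▸ s3
Reachable graph of Q (5 states):
  t0 = rec X. a.(a.X + 0\{a} + b.a.X) + a.b.b.a.X has moves --a--▸ t1, --a--▸ t2
  t1 = a.(rec X. a.(a.X + 0\{a} + b.a.X) + a.b.b.a.X) + 0\{a} + b.a.(rec X. a.(a.X + 0\{a} + b.a.X) + a.b.b.a.X) has moves --a--▸ t0, --b--▸ t3
  t2 = b.b.a.(rec X. a.(a.X + 0\{a} + b.a.X) + a.b.b.a.X) has moves --b--▸ t4
  t3 = a.(rec X. a.(a.X + 0\{a} + b.a.X) + a.b.b.a.X) has moves --a--▸ t0
  t4 = b.a.(rec X. a.(a.X + 0\{a} + b.a.X) + a.b.b.a.X) has moves --b--▸ t3
Trace ⟨abab⟩ through P, begin at {s0}:
  after a @ step 1: {s1, s2}
  after b @ step 2: {s0, s3, s4}
  after a @ step 3: {s0, s1, s2}
  after b @ step 4: {s0, s3, s4}
  ✓ P
Trace ⟨abab⟩ through Q, begin at {t0}:
  after a @ step 1: {t1, t2}
  after b @ step 2: {t3, t4}
  after a @ step 3: {t0}
  after b @ step 4: ∅  — Q cannot continue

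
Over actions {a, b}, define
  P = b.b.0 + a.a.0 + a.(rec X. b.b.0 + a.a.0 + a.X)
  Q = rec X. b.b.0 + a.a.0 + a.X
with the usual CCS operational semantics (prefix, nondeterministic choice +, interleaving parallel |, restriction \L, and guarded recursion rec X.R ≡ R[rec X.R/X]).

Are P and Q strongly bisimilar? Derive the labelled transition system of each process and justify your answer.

Reachable graph of P (5 states):
  m0 = b.b.0 + a.a.0 + a.(rec X. b.b.0 + a.a.0 + a.X) ⊢ ··a··> m1, ··a··> m2, ··b··> m3
  m1 = a.0 ⊢ ··a··> m4
  m2 = rec X. b.b.0 + a.a.0 + a.X ⊢ ··a··> m1, ··a··> m2, ··b··> m3
  m3 = b.0 ⊢ ··b··> m4
  m4 = 0 ⊢ stopped
Reachable graph of Q (4 states):
  n0 = rec X. b.b.0 + a.a.0 + a.X ⊢ ··a··> n0, ··a··> n1, ··b··> n2
  n1 = a.0 ⊢ ··a··> n3
  n2 = b.0 ⊢ ··b··> n3
  n3 = 0 ⊢ stopped
Bisimilarity quotient blocks:
  B0 = {m0, m2, n0}
  B1 = {m3, n2}
  B2 = {m4, n3}
  B3 = {m1, n1}
m0 ∈ B0, n0 ∈ B0 → same block

P ~ Q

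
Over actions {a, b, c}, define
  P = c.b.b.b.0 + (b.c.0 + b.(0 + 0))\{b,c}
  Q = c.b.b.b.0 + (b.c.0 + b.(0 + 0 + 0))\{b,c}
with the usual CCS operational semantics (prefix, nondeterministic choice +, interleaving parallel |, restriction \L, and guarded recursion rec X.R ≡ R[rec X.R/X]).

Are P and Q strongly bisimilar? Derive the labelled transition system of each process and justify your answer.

YES

P's transition system — 5 states:
  p0 = c.b.b.b.0 + (b.c.0 + b.(0 + 0))\{b,c} :: =c=> p1
  p1 = b.b.b.0 :: =b=> p2
  p2 = b.b.0 :: =b=> p3
  p3 = b.0 :: =b=> p4
  p4 = 0 :: ∅
Q's transition system — 5 states:
  q0 = c.b.b.b.0 + (b.c.0 + b.(0 + 0 + 0))\{b,c} :: =c=> q1
  q1 = b.b.b.0 :: =b=> q2
  q2 = b.b.0 :: =b=> q3
  q3 = b.0 :: =b=> q4
  q4 = 0 :: ∅
Partition-refinement fixed point:
  B0 = {p0, q0}
  B1 = {p1, q1}
  B2 = {p2, q2}
  B3 = {p3, q3}
  B4 = {p4, q4}
p0 ∈ B0, q0 ∈ B0 → same block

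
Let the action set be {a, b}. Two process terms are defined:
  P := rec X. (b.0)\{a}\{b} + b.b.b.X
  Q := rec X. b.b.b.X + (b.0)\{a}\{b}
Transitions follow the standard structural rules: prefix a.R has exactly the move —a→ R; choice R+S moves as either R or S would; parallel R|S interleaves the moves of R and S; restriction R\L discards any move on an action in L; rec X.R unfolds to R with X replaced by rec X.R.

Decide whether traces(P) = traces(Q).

LTS(P): 3 reachable states
  m0 = rec X. (b.0)\{a}\{b} + b.b.b.X → —b→ m1
  m1 = b.b.(rec X. (b.0)\{a}\{b} + b.b.b.X) → —b→ m2
  m2 = b.(rec X. (b.0)\{a}\{b} + b.b.b.X) → —b→ m0
LTS(Q): 3 reachable states
  n0 = rec X. b.b.b.X + (b.0)\{a}\{b} → —b→ n1
  n1 = b.b.(rec X. b.b.b.X + (b.0)\{a}\{b}) → —b→ n2
  n2 = b.(rec X. b.b.b.X + (b.0)\{a}\{b}) → —b→ n0
Bisimilarity quotient blocks:
  B0 = {m0, m1, m2, n0, n1, n2}
m0 ∈ B0, n0 ∈ B0 → same block
Bisimilar ⇒ trace-equivalent.

traces(P) = traces(Q)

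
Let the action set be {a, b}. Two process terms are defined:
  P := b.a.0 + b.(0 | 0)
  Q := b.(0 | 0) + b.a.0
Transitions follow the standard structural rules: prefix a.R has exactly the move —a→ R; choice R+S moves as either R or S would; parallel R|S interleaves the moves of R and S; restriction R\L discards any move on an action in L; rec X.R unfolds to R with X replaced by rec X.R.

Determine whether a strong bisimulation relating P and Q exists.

LTS(P): 4 reachable states
  s0 = b.a.0 + b.(0 | 0) ⊢ =b=> s1, =b=> s2
  s1 = 0 | 0 ⊢ stopped
  s2 = a.0 ⊢ =a=> s3
  s3 = 0 ⊢ stopped
LTS(Q): 4 reachable states
  t0 = b.(0 | 0) + b.a.0 ⊢ =b=> t1, =b=> t2
  t1 = 0 | 0 ⊢ stopped
  t2 = a.0 ⊢ =a=> t3
  t3 = 0 ⊢ stopped
Bisimilarity quotient blocks:
  B0 = {s0, t0}
  B1 = {s2, t2}
  B2 = {s1, s3, t1, t3}
s0 ∈ B0, t0 ∈ B0 → same block

bisimilar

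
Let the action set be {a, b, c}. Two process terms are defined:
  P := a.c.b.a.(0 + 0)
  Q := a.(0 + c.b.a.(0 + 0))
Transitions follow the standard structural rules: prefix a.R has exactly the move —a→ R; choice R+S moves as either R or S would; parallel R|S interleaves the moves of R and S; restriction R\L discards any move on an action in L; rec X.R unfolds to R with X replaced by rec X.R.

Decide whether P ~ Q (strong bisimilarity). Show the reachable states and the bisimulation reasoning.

P ~ Q

P's transition system — 5 states:
  p0 = a.c.b.a.(0 + 0) has moves =a=> p1
  p1 = c.b.a.(0 + 0) has moves =c=> p2
  p2 = b.a.(0 + 0) has moves =b=> p3
  p3 = a.(0 + 0) has moves =a=> p4
  p4 = 0 + 0 has moves ·
Q's transition system — 5 states:
  q0 = a.(0 + c.b.a.(0 + 0)) has moves =a=> q1
  q1 = 0 + c.b.a.(0 + 0) has moves =c=> q2
  q2 = b.a.(0 + 0) has moves =b=> q3
  q3 = a.(0 + 0) has moves =a=> q4
  q4 = 0 + 0 has moves ·
Partition-refinement fixed point:
  B0 = {p0, q0}
  B1 = {p1, q1}
  B2 = {p2, q2}
  B3 = {p3, q3}
  B4 = {p4, q4}
p0 ∈ B0, q0 ∈ B0 → same block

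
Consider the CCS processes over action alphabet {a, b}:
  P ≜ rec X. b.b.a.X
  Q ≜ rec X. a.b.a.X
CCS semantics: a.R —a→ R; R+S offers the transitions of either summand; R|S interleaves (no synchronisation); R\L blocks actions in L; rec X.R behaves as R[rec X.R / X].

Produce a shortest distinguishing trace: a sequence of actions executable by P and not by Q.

b

P's transition system — 3 states:
  m0 = rec X. b.b.a.X → ··b··> m1
  m1 = b.a.(rec X. b.b.a.X) → ··b··> m2
  m2 = a.(rec X. b.b.a.X) → ··a··> m0
Q's transition system — 3 states:
  n0 = rec X. a.b.a.X → ··a··> n1
  n1 = b.a.(rec X. a.b.a.X) → ··b··> n2
  n2 = a.(rec X. a.b.a.X) → ··a··> n0
Executing b from P (initial set {m0}):
  [1] b ⇒ {m1}
  ✓ P
Executing b from Q (initial set {n0}):
  [1] b ⇒ no successor for Q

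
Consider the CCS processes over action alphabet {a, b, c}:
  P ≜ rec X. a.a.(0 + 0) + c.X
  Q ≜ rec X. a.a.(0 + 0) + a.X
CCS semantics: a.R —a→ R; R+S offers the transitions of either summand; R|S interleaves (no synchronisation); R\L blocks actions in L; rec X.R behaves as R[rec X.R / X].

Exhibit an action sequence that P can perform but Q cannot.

LTS(P): 3 reachable states
  u0 = rec X. a.a.(0 + 0) + c.X :: --a--▸ u1, --c--▸ u0
  u1 = a.(0 + 0) :: --a--▸ u2
  u2 = 0 + 0 :: (no moves)
LTS(Q): 3 reachable states
  v0 = rec X. a.a.(0 + 0) + a.X :: --a--▸ v0, --a--▸ v1
  v1 = a.(0 + 0) :: --a--▸ v2
  v2 = 0 + 0 :: (no moves)
Run σ = ⟨c⟩ on P: start {u0}
  [1] c ⇒ {u0}
  ✓ P
Run σ = ⟨c⟩ on Q: start {v0}
  [1] c ⇒ no successor for Q

c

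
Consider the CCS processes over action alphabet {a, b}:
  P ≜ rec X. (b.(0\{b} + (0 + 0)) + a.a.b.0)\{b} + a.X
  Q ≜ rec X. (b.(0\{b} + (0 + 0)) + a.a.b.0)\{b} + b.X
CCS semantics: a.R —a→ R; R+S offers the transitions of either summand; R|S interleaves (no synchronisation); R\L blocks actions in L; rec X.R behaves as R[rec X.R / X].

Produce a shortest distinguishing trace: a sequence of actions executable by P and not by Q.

aaa

LTS(P): 3 reachable states
  s0 = rec X. (b.(0\{b} + (0 + 0)) + a.a.b.0)\{b} + a.X has moves --a--▸ s0, --a--▸ s1
  s1 = (a.b.0)\{b} has moves --a--▸ s2
  s2 = (b.0)\{b} has moves ∅
LTS(Q): 3 reachable states
  t0 = rec X. (b.(0\{b} + (0 + 0)) + a.a.b.0)\{b} + b.X has moves --a--▸ t1, --b--▸ t0
  t1 = (a.b.0)\{b} has moves --a--▸ t2
  t2 = (b.0)\{b} has moves ∅
Run σ = ⟨aaa⟩ on P: start {s0}
  after a @ step 1: {s0, s1}
  after a @ step 2: {s0, s1, s2}
  after a @ step 3: {s0, s1, s2}
  P completes σ.
Run σ = ⟨aaa⟩ on Q: start {t0}
  after a @ step 1: {t1}
  after a @ step 2: {t2}
  after a @ step 3: no successor for Q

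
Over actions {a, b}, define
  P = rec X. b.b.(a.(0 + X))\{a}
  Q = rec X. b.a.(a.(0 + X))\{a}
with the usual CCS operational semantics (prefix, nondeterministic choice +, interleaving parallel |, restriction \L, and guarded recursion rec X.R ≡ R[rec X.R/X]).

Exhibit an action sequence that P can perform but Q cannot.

bb

P's transition system — 3 states:
  m0 = rec X. b.b.(a.(0 + X))\{a} → -b-> m1
  m1 = b.(a.(0 + (rec X. b.b.(a.(0 + X))\{a})))\{a} → -b-> m2
  m2 = (a.(0 + (rec X. b.b.(a.(0 + X))\{a})))\{a} → (no moves)
Q's transition system — 3 states:
  n0 = rec X. b.a.(a.(0 + X))\{a} → -b-> n1
  n1 = a.(a.(0 + (rec X. b.a.(a.(0 + X))\{a})))\{a} → -a-> n2
  n2 = (a.(0 + (rec X. b.a.(a.(0 + X))\{a})))\{a} → (no moves)
Executing bb from P (initial set {m0}):
  step 1 (b): {m1}
  step 2 (b): {m2}
  ✓ P
Executing bb from Q (initial set {n0}):
  step 1 (b): {n1}
  step 2 (b): ∅ (Q stuck)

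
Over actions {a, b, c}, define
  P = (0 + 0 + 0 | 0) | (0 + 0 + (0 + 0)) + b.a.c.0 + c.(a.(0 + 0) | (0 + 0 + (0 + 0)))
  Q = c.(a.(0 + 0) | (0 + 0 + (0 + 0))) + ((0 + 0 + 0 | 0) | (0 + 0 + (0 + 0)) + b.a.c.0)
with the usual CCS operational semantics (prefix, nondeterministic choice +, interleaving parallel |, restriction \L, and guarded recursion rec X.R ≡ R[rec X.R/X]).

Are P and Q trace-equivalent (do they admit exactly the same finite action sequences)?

traces(P) = traces(Q)

P's transition system — 6 states:
  u0 = (0 + 0 + 0 | 0) | (0 + 0 + (0 + 0)) + b.a.c.0 + c.(a.(0 + 0) | (0 + 0 + (0 + 0))) | =b=> u1, =c=> u2
  u1 = a.c.0 | =a=> u3
  u2 = a.(0 + 0) | (0 + 0 + (0 + 0)) | =a=> u4
  u3 = c.0 | =c=> u5
  u4 = (0 + 0) | (0 + 0 + (0 + 0)) | ·
  u5 = 0 | ·
Q's transition system — 6 states:
  v0 = c.(a.(0 + 0) | (0 + 0 + (0 + 0))) + ((0 + 0 + 0 | 0) | (0 + 0 + (0 + 0)) + b.a.c.0) | =b=> v1, =c=> v2
  v1 = a.c.0 | =a=> v3
  v2 = a.(0 + 0) | (0 + 0 + (0 + 0)) | =a=> v4
  v3 = c.0 | =c=> v5
  v4 = (0 + 0) | (0 + 0 + (0 + 0)) | ·
  v5 = 0 | ·
Bisimilarity quotient blocks:
  B0 = {u0, v0}
  B1 = {u1, v1}
  B2 = {u3, v3}
  B3 = {u4, u5, v4, v5}
  B4 = {u2, v2}
u0 ∈ B0, v0 ∈ B0 → same block
Bisimilar ⇒ trace-equivalent.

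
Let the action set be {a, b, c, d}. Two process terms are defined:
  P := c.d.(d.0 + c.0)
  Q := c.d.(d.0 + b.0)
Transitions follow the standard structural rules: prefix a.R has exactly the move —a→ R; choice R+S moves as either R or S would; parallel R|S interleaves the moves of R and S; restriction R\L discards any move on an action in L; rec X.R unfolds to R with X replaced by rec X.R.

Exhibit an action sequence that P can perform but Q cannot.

cdc

Reachable graph of P (4 states):
  p0 = c.d.(d.0 + c.0) | -c-> p1
  p1 = d.(d.0 + c.0) | -d-> p2
  p2 = d.0 + c.0 | -c-> p3, -d-> p3
  p3 = 0 | (no moves)
Reachable graph of Q (4 states):
  q0 = c.d.(d.0 + b.0) | -c-> q1
  q1 = d.(d.0 + b.0) | -d-> q2
  q2 = d.0 + b.0 | -b-> q3, -d-> q3
  q3 = 0 | (no moves)
Executing cdc from P (initial set {p0}):
  after c @ step 1: {p1}
  after d @ step 2: {p2}
  after c @ step 3: {p3}
  ✓ P
Executing cdc from Q (initial set {q0}):
  after c @ step 1: {q1}
  after d @ step 2: {q2}
  after c @ step 3: ∅ (Q stuck)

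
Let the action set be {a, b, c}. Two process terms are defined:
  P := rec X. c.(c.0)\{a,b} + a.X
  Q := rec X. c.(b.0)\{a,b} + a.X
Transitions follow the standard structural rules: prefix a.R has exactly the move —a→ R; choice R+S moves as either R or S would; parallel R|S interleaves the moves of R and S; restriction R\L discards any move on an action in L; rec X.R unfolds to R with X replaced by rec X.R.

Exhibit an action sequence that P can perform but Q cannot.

Reachable graph of P (3 states):
  m0 = rec X. c.(c.0)\{a,b} + a.X → =a=> m0, =c=> m1
  m1 = (c.0)\{a,b} → =c=> m2
  m2 = 0\{a,b} → stopped
Reachable graph of Q (2 states):
  n0 = rec X. c.(b.0)\{a,b} + a.X → =a=> n0, =c=> n1
  n1 = (b.0)\{a,b} → stopped
Trace ⟨cc⟩ through P, begin at {m0}:
  step 1 (c): {m1}
  step 2 (c): {m2}
  ✓ P
Trace ⟨cc⟩ through Q, begin at {n0}:
  step 1 (c): {n1}
  step 2 (c): no successor for Q

cc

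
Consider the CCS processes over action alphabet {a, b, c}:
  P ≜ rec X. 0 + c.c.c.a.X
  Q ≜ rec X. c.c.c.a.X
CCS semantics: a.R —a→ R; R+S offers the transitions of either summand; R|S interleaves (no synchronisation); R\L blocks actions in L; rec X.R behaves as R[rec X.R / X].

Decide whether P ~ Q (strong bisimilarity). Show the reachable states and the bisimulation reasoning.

YES

LTS(P): 4 reachable states
  u0 = rec X. 0 + c.c.c.a.X has moves —c→ u1
  u1 = c.c.a.(rec X. 0 + c.c.c.a.X) has moves —c→ u2
  u2 = c.a.(rec X. 0 + c.c.c.a.X) has moves —c→ u3
  u3 = a.(rec X. 0 + c.c.c.a.X) has moves —a→ u0
LTS(Q): 4 reachable states
  v0 = rec X. c.c.c.a.X has moves —c→ v1
  v1 = c.c.a.(rec X. c.c.c.a.X) has moves —c→ v2
  v2 = c.a.(rec X. c.c.c.a.X) has moves —c→ v3
  v3 = a.(rec X. c.c.c.a.X) has moves —a→ v0
Coarsest stable partition (strong bisimilarity classes):
  B0 = {u0, v0}
  B1 = {u1, v1}
  B2 = {u2, v2}
  B3 = {u3, v3}
u0 ∈ B0, v0 ∈ B0 → same block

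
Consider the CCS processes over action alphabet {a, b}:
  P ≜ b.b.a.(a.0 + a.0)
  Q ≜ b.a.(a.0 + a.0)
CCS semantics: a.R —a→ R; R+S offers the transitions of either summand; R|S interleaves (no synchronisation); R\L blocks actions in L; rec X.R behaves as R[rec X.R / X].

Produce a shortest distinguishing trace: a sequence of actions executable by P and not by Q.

P's transition system — 5 states:
  m0 = b.b.a.(a.0 + a.0) | —b→ m1
  m1 = b.a.(a.0 + a.0) | —b→ m2
  m2 = a.(a.0 + a.0) | —a→ m3
  m3 = a.0 + a.0 | —a→ m4
  m4 = 0 | deadlocked
Q's transition system — 4 states:
  n0 = b.a.(a.0 + a.0) | —b→ n1
  n1 = a.(a.0 + a.0) | —a→ n2
  n2 = a.0 + a.0 | —a→ n3
  n3 = 0 | deadlocked
Executing bb from P (initial set {m0}):
  step 1 (b): {m1}
  step 2 (b): {m2}
  P completes σ.
Executing bb from Q (initial set {n0}):
  step 1 (b): {n1}
  step 2 (b): ∅ (Q stuck)

bb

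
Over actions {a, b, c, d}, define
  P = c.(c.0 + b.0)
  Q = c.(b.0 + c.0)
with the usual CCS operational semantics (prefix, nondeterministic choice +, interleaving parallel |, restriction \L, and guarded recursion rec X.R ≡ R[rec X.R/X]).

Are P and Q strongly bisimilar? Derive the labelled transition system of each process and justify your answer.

YES

LTS(P): 3 reachable states
  p0 = c.(c.0 + b.0) ⊢ =c=> p1
  p1 = c.0 + b.0 ⊢ =b=> p2, =c=> p2
  p2 = 0 ⊢ (no moves)
LTS(Q): 3 reachable states
  q0 = c.(b.0 + c.0) ⊢ =c=> q1
  q1 = b.0 + c.0 ⊢ =b=> q2, =c=> q2
  q2 = 0 ⊢ (no moves)
Coarsest stable partition (strong bisimilarity classes):
  B0 = {p0, q0}
  B1 = {p1, q1}
  B2 = {p2, q2}
p0 ∈ B0, q0 ∈ B0 → same block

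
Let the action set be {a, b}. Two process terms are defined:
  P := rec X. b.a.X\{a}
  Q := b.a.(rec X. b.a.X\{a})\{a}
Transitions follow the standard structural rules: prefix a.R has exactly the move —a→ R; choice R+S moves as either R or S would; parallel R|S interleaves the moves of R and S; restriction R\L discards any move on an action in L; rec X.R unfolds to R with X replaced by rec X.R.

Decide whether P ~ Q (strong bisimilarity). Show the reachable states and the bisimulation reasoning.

LTS(P): 4 reachable states
  u0 = rec X. b.a.X\{a} ⊢ --b--▸ u1
  u1 = a.(rec X. b.a.X\{a})\{a} ⊢ --a--▸ u2
  u2 = (rec X. b.a.X\{a})\{a} ⊢ --b--▸ u3
  u3 = (a.(rec X. b.a.X\{a})\{a})\{a} ⊢ ∅
LTS(Q): 4 reachable states
  v0 = b.a.(rec X. b.a.X\{a})\{a} ⊢ --b--▸ v1
  v1 = a.(rec X. b.a.X\{a})\{a} ⊢ --a--▸ v2
  v2 = (rec X. b.a.X\{a})\{a} ⊢ --b--▸ v3
  v3 = (a.(rec X. b.a.X\{a})\{a})\{a} ⊢ ∅
Bisimilarity quotient blocks:
  B0 = {u0, v0}
  B1 = {u1, v1}
  B2 = {u2, v2}
  B3 = {u3, v3}
u0 ∈ B0, v0 ∈ B0 → same block

P ~ Q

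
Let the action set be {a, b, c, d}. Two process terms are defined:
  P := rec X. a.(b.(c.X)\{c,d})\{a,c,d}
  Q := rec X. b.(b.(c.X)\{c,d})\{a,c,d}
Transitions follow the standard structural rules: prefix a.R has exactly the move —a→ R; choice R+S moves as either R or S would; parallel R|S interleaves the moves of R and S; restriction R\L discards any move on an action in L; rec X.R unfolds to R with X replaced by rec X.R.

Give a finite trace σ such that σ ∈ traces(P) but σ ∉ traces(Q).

LTS(P): 3 reachable states
  s0 = rec X. a.(b.(c.X)\{c,d})\{a,c,d} has moves -a-> s1
  s1 = (b.(c.(rec X. a.(b.(c.X)\{c,d})\{a,c,d}))\{c,d})\{a,c,d} has moves -b-> s2
  s2 = (c.(rec X. a.(b.(c.X)\{c,d})\{a,c,d}))\{c,d}\{a,c,d} has moves stopped
LTS(Q): 3 reachable states
  t0 = rec X. b.(b.(c.X)\{c,d})\{a,c,d} has moves -b-> t1
  t1 = (b.(c.(rec X. b.(b.(c.X)\{c,d})\{a,c,d}))\{c,d})\{a,c,d} has moves -b-> t2
  t2 = (c.(rec X. b.(b.(c.X)\{c,d})\{a,c,d}))\{c,d}\{a,c,d} has moves stopped
Executing a from P (initial set {s0}):
  after a @ step 1: {s1}
  ✓ P
Executing a from Q (initial set {t0}):
  after a @ step 1: ∅ (Q stuck)

a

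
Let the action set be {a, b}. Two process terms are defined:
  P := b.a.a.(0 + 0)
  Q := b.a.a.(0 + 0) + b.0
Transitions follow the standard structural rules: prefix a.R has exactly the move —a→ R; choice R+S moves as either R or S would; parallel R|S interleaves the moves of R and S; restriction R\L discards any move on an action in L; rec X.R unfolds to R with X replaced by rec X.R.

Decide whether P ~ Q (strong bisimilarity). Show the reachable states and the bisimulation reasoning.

not bisimilar

P's transition system — 4 states:
  u0 = b.a.a.(0 + 0) → —b→ u1
  u1 = a.a.(0 + 0) → —a→ u2
  u2 = a.(0 + 0) → —a→ u3
  u3 = 0 + 0 → ·
Q's transition system — 5 states:
  v0 = b.a.a.(0 + 0) + b.0 → —b→ v1, —b→ v2
  v1 = 0 → ·
  v2 = a.a.(0 + 0) → —a→ v3
  v3 = a.(0 + 0) → —a→ v4
  v4 = 0 + 0 → ·
Bisimilarity quotient blocks:
  B0 = {u0}
  B1 = {u1, v2}
  B2 = {u2, v3}
  B3 = {u3, v1, v4}
  B4 = {v0}
u0 ∈ B0, v0 ∈ B4 → different blocks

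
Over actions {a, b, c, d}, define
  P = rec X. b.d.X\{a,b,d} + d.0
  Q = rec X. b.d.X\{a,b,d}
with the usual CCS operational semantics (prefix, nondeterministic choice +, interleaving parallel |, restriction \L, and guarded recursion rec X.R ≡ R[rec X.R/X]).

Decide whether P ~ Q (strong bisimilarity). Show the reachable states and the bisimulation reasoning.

not bisimilar

P's transition system — 4 states:
  m0 = rec X. b.d.X\{a,b,d} + d.0 | ··b··> m1, ··d··> m2
  m1 = d.(rec X. b.d.X\{a,b,d} + d.0)\{a,b,d} | ··d··> m3
  m2 = 0 | (no moves)
  m3 = (rec X. b.d.X\{a,b,d} + d.0)\{a,b,d} | (no moves)
Q's transition system — 3 states:
  n0 = rec X. b.d.X\{a,b,d} | ··b··> n1
  n1 = d.(rec X. b.d.X\{a,b,d})\{a,b,d} | ··d··> n2
  n2 = (rec X. b.d.X\{a,b,d})\{a,b,d} | (no moves)
Partition-refinement fixed point:
  B0 = {m0}
  B1 = {m1, n1}
  B2 = {m2, m3, n2}
  B3 = {n0}
m0 ∈ B0, n0 ∈ B3 → different blocks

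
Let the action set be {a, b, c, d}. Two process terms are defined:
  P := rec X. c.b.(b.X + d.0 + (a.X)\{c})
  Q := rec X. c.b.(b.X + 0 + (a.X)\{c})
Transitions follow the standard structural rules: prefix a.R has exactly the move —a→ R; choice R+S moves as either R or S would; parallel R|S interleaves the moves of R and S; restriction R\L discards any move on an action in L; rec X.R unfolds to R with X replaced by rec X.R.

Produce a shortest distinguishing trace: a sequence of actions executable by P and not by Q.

Reachable graph of P (5 states):
  p0 = rec X. c.b.(b.X + d.0 + (a.X)\{c}) ⊢ —c→ p1
  p1 = b.(b.(rec X. c.b.(b.X + d.0 + (a.X)\{c})) + d.0 + (a.(rec X. c.b.(b.X + d.0 + (a.X)\{c})))\{c}) ⊢ —b→ p2
  p2 = b.(rec X. c.b.(b.X + d.0 + (a.X)\{c})) + d.0 + (a.(rec X. c.b.(b.X + d.0 + (a.X)\{c})))\{c} ⊢ —a→ p3, —b→ p0, —d→ p4
  p3 = (rec X. c.b.(b.X + d.0 + (a.X)\{c}))\{c} ⊢ ∅
  p4 = 0 ⊢ ∅
Reachable graph of Q (4 states):
  q0 = rec X. c.b.(b.X + 0 + (a.X)\{c}) ⊢ —c→ q1
  q1 = b.(b.(rec X. c.b.(b.X + 0 + (a.X)\{c})) + 0 + (a.(rec X. c.b.(b.X + 0 + (a.X)\{c})))\{c}) ⊢ —b→ q2
  q2 = b.(rec X. c.b.(b.X + 0 + (a.X)\{c})) + 0 + (a.(rec X. c.b.(b.X + 0 + (a.X)\{c})))\{c} ⊢ —a→ q3, —b→ q0
  q3 = (rec X. c.b.(b.X + 0 + (a.X)\{c}))\{c} ⊢ ∅
Executing cbd from P (initial set {p0}):
  step 1 (c): {p1}
  step 2 (b): {p2}
  step 3 (d): {p4}
  ✓ P
Executing cbd from Q (initial set {q0}):
  step 1 (c): {q1}
  step 2 (b): {q2}
  step 3 (d): ∅ (Q stuck)

cbd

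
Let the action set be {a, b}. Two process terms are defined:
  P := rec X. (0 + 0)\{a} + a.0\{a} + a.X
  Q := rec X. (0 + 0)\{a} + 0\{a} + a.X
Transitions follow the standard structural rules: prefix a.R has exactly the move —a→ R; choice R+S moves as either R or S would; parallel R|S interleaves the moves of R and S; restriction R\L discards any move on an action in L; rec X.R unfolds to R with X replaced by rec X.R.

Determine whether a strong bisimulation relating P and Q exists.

Reachable graph of P (2 states):
  s0 = rec X. (0 + 0)\{a} + a.0\{a} + a.X ⊢ —a→ s0, —a→ s1
  s1 = 0\{a} ⊢ stopped
Reachable graph of Q (1 states):
  t0 = rec X. (0 + 0)\{a} + 0\{a} + a.X ⊢ —a→ t0
Bisimilarity quotient blocks:
  B0 = {s0}
  B1 = {s1}
  B2 = {t0}
s0 ∈ B0, t0 ∈ B2 → different blocks

P ≁ Q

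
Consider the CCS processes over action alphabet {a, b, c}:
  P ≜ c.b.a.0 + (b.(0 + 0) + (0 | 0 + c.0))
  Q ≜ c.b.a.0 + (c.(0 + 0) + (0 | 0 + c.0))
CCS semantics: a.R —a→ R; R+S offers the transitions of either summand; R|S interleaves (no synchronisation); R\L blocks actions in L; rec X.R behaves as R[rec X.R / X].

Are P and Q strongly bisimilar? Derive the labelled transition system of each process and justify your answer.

P's transition system — 5 states:
  m0 = c.b.a.0 + (b.(0 + 0) + (0 | 0 + c.0)) :: ··b··> m1, ··c··> m2, ··c··> m3
  m1 = 0 + 0 :: ·
  m2 = 0 :: ·
  m3 = b.a.0 :: ··b··> m4
  m4 = a.0 :: ··a··> m2
Q's transition system — 5 states:
  n0 = c.b.a.0 + (c.(0 + 0) + (0 | 0 + c.0)) :: ··c··> n1, ··c··> n2, ··c··> n3
  n1 = 0 :: ·
  n2 = 0 + 0 :: ·
  n3 = b.a.0 :: ··b··> n4
  n4 = a.0 :: ··a··> n1
Bisimilarity quotient blocks:
  B0 = {m0}
  B1 = {m3, n3}
  B2 = {m4, n4}
  B3 = {m1, m2, n1, n2}
  B4 = {n0}
m0 ∈ B0, n0 ∈ B4 → different blocks

not bisimilar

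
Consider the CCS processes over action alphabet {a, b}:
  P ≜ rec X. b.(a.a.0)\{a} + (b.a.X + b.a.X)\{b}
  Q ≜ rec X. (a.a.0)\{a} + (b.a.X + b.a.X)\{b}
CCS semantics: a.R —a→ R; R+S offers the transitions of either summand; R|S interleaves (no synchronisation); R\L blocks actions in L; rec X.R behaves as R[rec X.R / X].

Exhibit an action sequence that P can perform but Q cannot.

b

LTS(P): 2 reachable states
  m0 = rec X. b.(a.a.0)\{a} + (b.a.X + b.a.X)\{b} ⊢ =b=> m1
  m1 = (a.a.0)\{a} ⊢ ·
LTS(Q): 1 reachable states
  n0 = rec X. (a.a.0)\{a} + (b.a.X + b.a.X)\{b} ⊢ ·
Run σ = ⟨b⟩ on P: start {m0}
  step 1 (b): {m1}
  P completes σ.
Run σ = ⟨b⟩ on Q: start {n0}
  step 1 (b): ∅  — Q cannot continue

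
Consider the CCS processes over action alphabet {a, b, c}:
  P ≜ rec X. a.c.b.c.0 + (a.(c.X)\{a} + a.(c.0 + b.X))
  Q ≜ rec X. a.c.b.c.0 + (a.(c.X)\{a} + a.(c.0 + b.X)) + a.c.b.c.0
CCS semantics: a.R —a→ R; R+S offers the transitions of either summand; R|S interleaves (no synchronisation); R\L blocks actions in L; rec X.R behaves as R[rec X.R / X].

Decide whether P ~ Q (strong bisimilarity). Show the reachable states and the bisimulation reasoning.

YES

P's transition system — 8 states:
  u0 = rec X. a.c.b.c.0 + (a.(c.X)\{a} + a.(c.0 + b.X)) ⊢ —a→ u1, —a→ u2, —a→ u3
  u1 = (c.(rec X. a.c.b.c.0 + (a.(c.X)\{a} + a.(c.0 + b.X))))\{a} ⊢ —c→ u4
  u2 = c.0 + b.(rec X. a.c.b.c.0 + (a.(c.X)\{a} + a.(c.0 + b.X))) ⊢ —b→ u0, —c→ u5
  u3 = c.b.c.0 ⊢ —c→ u6
  u4 = (rec X. a.c.b.c.0 + (a.(c.X)\{a} + a.(c.0 + b.X)))\{a} ⊢ ∅
  u5 = 0 ⊢ ∅
  u6 = b.c.0 ⊢ —b→ u7
  u7 = c.0 ⊢ —c→ u5
Q's transition system — 8 states:
  v0 = rec X. a.c.b.c.0 + (a.(c.X)\{a} + a.(c.0 + b.X)) + a.c.b.c.0 ⊢ —a→ v1, —a→ v2, —a→ v3
  v1 = (c.(rec X. a.c.b.c.0 + (a.(c.X)\{a} + a.(c.0 + b.X)) + a.c.b.c.0))\{a} ⊢ —c→ v4
  v2 = c.0 + b.(rec X. a.c.b.c.0 + (a.(c.X)\{a} + a.(c.0 + b.X)) + a.c.b.c.0) ⊢ —b→ v0, —c→ v5
  v3 = c.b.c.0 ⊢ —c→ v6
  v4 = (rec X. a.c.b.c.0 + (a.(c.X)\{a} + a.(c.0 + b.X)) + a.c.b.c.0)\{a} ⊢ ∅
  v5 = 0 ⊢ ∅
  v6 = b.c.0 ⊢ —b→ v7
  v7 = c.0 ⊢ —c→ v5
Partition-refinement fixed point:
  B0 = {u0, v0}
  B1 = {u2, v2}
  B2 = {u4, u5, v4, v5}
  B3 = {u3, v3}
  B4 = {u6, v6}
  B5 = {u1, u7, v1, v7}
u0 ∈ B0, v0 ∈ B0 → same block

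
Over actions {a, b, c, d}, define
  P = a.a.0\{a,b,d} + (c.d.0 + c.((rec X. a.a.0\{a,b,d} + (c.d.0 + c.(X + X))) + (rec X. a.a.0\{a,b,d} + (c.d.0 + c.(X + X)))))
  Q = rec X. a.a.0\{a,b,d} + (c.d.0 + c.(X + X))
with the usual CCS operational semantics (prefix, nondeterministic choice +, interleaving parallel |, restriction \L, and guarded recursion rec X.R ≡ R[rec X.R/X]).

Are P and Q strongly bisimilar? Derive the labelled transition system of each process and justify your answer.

YES

P's transition system — 6 states:
  p0 = a.a.0\{a,b,d} + (c.d.0 + c.((rec X. a.a.0\{a,b,d} + (c.d.0 + c.(X + X))) + (rec X. a.a.0\{a,b,d} + (c.d.0 + c.(X + X))))) has moves -a-> p1, -c-> p2, -c-> p3
  p1 = a.0\{a,b,d} has moves -a-> p4
  p2 = (rec X. a.a.0\{a,b,d} + (c.d.0 + c.(X + X))) + (rec X. a.a.0\{a,b,d} + (c.d.0 + c.(X + X))) has moves -a-> p1, -c-> p2, -c-> p3
  p3 = d.0 has moves -d-> p5
  p4 = 0\{a,b,d} has moves (no moves)
  p5 = 0 has moves (no moves)
Q's transition system — 6 states:
  q0 = rec X. a.a.0\{a,b,d} + (c.d.0 + c.(X + X)) has moves -a-> q1, -c-> q2, -c-> q3
  q1 = a.0\{a,b,d} has moves -a-> q4
  q2 = (rec X. a.a.0\{a,b,d} + (c.d.0 + c.(X + X))) + (rec X. a.a.0\{a,b,d} + (c.d.0 + c.(X + X))) has moves -a-> q1, -c-> q2, -c-> q3
  q3 = d.0 has moves -d-> q5
  q4 = 0\{a,b,d} has moves (no moves)
  q5 = 0 has moves (no moves)
Partition-refinement fixed point:
  B0 = {p0, p2, q0, q2}
  B1 = {p1, q1}
  B2 = {p4, p5, q4, q5}
  B3 = {p3, q3}
p0 ∈ B0, q0 ∈ B0 → same block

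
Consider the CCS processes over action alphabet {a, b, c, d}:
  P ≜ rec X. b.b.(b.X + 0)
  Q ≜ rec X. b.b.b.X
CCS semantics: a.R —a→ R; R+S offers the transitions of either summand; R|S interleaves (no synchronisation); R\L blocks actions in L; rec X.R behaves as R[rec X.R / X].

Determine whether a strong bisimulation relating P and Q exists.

YES

LTS(P): 3 reachable states
  s0 = rec X. b.b.(b.X + 0) ⊢ --b--▸ s1
  s1 = b.(b.(rec X. b.b.(b.X + 0)) + 0) ⊢ --b--▸ s2
  s2 = b.(rec X. b.b.(b.X + 0)) + 0 ⊢ --b--▸ s0
LTS(Q): 3 reachable states
  t0 = rec X. b.b.b.X ⊢ --b--▸ t1
  t1 = b.b.(rec X. b.b.b.X) ⊢ --b--▸ t2
  t2 = b.(rec X. b.b.b.X) ⊢ --b--▸ t0
Partition-refinement fixed point:
  B0 = {s0, s1, s2, t0, t1, t2}
s0 ∈ B0, t0 ∈ B0 → same block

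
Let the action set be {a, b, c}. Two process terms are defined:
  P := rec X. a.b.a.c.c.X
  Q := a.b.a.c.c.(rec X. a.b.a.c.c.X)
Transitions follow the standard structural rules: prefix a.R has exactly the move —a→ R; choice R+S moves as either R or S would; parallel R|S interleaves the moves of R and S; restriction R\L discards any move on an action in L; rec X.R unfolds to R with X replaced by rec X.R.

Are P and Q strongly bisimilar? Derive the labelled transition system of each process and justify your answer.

Reachable graph of P (5 states):
  u0 = rec X. a.b.a.c.c.X | =a=> u1
  u1 = b.a.c.c.(rec X. a.b.a.c.c.X) | =b=> u2
  u2 = a.c.c.(rec X. a.b.a.c.c.X) | =a=> u3
  u3 = c.c.(rec X. a.b.a.c.c.X) | =c=> u4
  u4 = c.(rec X. a.b.a.c.c.X) | =c=> u0
Reachable graph of Q (6 states):
  v0 = a.b.a.c.c.(rec X. a.b.a.c.c.X) | =a=> v1
  v1 = b.a.c.c.(rec X. a.b.a.c.c.X) | =b=> v2
  v2 = a.c.c.(rec X. a.b.a.c.c.X) | =a=> v3
  v3 = c.c.(rec X. a.b.a.c.c.X) | =c=> v4
  v4 = c.(rec X. a.b.a.c.c.X) | =c=> v5
  v5 = rec X. a.b.a.c.c.X | =a=> v1
Coarsest stable partition (strong bisimilarity classes):
  B0 = {u0, v0, v5}
  B1 = {u1, v1}
  B2 = {u2, v2}
  B3 = {u3, v3}
  B4 = {u4, v4}
u0 ∈ B0, v0 ∈ B0 → same block

P ~ Q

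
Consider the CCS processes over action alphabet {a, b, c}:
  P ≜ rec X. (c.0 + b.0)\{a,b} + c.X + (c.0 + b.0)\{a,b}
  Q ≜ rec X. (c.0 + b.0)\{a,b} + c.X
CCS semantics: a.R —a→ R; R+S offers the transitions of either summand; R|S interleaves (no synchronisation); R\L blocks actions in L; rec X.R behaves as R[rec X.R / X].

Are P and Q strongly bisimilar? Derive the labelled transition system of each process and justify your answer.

LTS(P): 2 reachable states
  m0 = rec X. (c.0 + b.0)\{a,b} + c.X + (c.0 + b.0)\{a,b} → --c--▸ m0, --c--▸ m1
  m1 = 0\{a,b} → ·
LTS(Q): 2 reachable states
  n0 = rec X. (c.0 + b.0)\{a,b} + c.X → --c--▸ n0, --c--▸ n1
  n1 = 0\{a,b} → ·
Coarsest stable partition (strong bisimilarity classes):
  B0 = {m0, n0}
  B1 = {m1, n1}
m0 ∈ B0, n0 ∈ B0 → same block

P ~ Q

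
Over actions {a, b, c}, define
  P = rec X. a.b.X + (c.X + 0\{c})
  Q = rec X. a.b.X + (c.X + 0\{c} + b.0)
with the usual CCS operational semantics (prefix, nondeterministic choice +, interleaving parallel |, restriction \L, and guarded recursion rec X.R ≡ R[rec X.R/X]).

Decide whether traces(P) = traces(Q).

NO — witness ⟨b⟩

P's transition system — 2 states:
  p0 = rec X. a.b.X + (c.X + 0\{c}) :: ··a··> p1, ··c··> p0
  p1 = b.(rec X. a.b.X + (c.X + 0\{c})) :: ··b··> p0
Q's transition system — 3 states:
  q0 = rec X. a.b.X + (c.X + 0\{c} + b.0) :: ··a··> q1, ··b··> q2, ··c··> q0
  q1 = b.(rec X. a.b.X + (c.X + 0\{c} + b.0)) :: ··b··> q0
  q2 = 0 :: deadlocked
Executing b from Q (initial set {q0}):
  step 1 (b): {q2}
  ✓ Q
Executing b from P (initial set {p0}):
  step 1 (b): ∅  — P cannot continue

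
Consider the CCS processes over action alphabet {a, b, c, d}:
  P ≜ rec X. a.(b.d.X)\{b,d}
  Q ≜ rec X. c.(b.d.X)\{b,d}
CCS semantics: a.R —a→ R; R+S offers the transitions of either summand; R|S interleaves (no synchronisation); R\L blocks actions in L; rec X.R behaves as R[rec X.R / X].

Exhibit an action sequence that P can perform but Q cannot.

a

LTS(P): 2 reachable states
  u0 = rec X. a.(b.d.X)\{b,d} :: -a-> u1
  u1 = (b.d.(rec X. a.(b.d.X)\{b,d}))\{b,d} :: stopped
LTS(Q): 2 reachable states
  v0 = rec X. c.(b.d.X)\{b,d} :: -c-> v1
  v1 = (b.d.(rec X. c.(b.d.X)\{b,d}))\{b,d} :: stopped
Executing a from P (initial set {u0}):
  step 1 (a): {u1}
  P completes σ.
Executing a from Q (initial set {v0}):
  step 1 (a): ∅ (Q stuck)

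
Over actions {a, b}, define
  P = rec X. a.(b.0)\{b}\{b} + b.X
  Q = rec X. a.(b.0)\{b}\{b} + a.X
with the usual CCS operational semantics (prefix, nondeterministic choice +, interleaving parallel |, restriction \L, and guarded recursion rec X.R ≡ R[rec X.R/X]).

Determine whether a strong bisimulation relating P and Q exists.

P ≁ Q

Reachable graph of P (2 states):
  u0 = rec X. a.(b.0)\{b}\{b} + b.X → -a-> u1, -b-> u0
  u1 = (b.0)\{b}\{b} → deadlocked
Reachable graph of Q (2 states):
  v0 = rec X. a.(b.0)\{b}\{b} + a.X → -a-> v0, -a-> v1
  v1 = (b.0)\{b}\{b} → deadlocked
Partition-refinement fixed point:
  B0 = {u0}
  B1 = {u1, v1}
  B2 = {v0}
u0 ∈ B0, v0 ∈ B2 → different blocks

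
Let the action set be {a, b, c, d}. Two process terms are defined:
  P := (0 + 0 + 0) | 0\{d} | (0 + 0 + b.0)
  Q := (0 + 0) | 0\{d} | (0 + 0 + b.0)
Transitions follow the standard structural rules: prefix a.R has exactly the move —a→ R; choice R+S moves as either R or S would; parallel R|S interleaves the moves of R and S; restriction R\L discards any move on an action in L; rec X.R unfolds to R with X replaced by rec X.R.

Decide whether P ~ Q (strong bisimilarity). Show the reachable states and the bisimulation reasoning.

LTS(P): 2 reachable states
  u0 = (0 + 0 + 0) | 0\{d} | (0 + 0 + b.0) ⊢ =b=> u1
  u1 = (0 + 0 + 0) | 0\{d} | 0 ⊢ deadlocked
LTS(Q): 2 reachable states
  v0 = (0 + 0) | 0\{d} | (0 + 0 + b.0) ⊢ =b=> v1
  v1 = (0 + 0) | 0\{d} | 0 ⊢ deadlocked
Partition-refinement fixed point:
  B0 = {u0, v0}
  B1 = {u1, v1}
u0 ∈ B0, v0 ∈ B0 → same block

YES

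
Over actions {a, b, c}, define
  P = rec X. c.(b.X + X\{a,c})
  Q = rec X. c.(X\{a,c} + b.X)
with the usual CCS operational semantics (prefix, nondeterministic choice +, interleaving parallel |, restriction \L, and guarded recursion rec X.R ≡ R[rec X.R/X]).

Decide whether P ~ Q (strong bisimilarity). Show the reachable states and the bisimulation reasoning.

LTS(P): 2 reachable states
  p0 = rec X. c.(b.X + X\{a,c}) → ··c··> p1
  p1 = b.(rec X. c.(b.X + X\{a,c})) + (rec X. c.(b.X + X\{a,c}))\{a,c} → ··b··> p0
LTS(Q): 2 reachable states
  q0 = rec X. c.(X\{a,c} + b.X) → ··c··> q1
  q1 = (rec X. c.(X\{a,c} + b.X))\{a,c} + b.(rec X. c.(X\{a,c} + b.X)) → ··b··> q0
Partition-refinement fixed point:
  B0 = {p0, q0}
  B1 = {p1, q1}
p0 ∈ B0, q0 ∈ B0 → same block

bisimilar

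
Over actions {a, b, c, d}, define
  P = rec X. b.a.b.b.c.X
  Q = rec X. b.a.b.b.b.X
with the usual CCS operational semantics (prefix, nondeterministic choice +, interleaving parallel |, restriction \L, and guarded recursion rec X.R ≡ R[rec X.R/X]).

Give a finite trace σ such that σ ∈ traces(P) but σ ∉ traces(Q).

Reachable graph of P (5 states):
  m0 = rec X. b.a.b.b.c.X → =b=> m1
  m1 = a.b.b.c.(rec X. b.a.b.b.c.X) → =a=> m2
  m2 = b.b.c.(rec X. b.a.b.b.c.X) → =b=> m3
  m3 = b.c.(rec X. b.a.b.b.c.X) → =b=> m4
  m4 = c.(rec X. b.a.b.b.c.X) → =c=> m0
Reachable graph of Q (5 states):
  n0 = rec X. b.a.b.b.b.X → =b=> n1
  n1 = a.b.b.b.(rec X. b.a.b.b.b.X) → =a=> n2
  n2 = b.b.b.(rec X. b.a.b.b.b.X) → =b=> n3
  n3 = b.b.(rec X. b.a.b.b.b.X) → =b=> n4
  n4 = b.(rec X. b.a.b.b.b.X) → =b=> n0
Trace ⟨babbc⟩ through P, begin at {m0}:
  step 1 (b): {m1}
  step 2 (a): {m2}
  step 3 (b): {m3}
  step 4 (b): {m4}
  step 5 (c): {m0}
  — P admits the full trace.
Trace ⟨babbc⟩ through Q, begin at {n0}:
  step 1 (b): {n1}
  step 2 (a): {n2}
  step 3 (b): {n3}
  step 4 (b): {n4}
  step 5 (c): no successor for Q

babbc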